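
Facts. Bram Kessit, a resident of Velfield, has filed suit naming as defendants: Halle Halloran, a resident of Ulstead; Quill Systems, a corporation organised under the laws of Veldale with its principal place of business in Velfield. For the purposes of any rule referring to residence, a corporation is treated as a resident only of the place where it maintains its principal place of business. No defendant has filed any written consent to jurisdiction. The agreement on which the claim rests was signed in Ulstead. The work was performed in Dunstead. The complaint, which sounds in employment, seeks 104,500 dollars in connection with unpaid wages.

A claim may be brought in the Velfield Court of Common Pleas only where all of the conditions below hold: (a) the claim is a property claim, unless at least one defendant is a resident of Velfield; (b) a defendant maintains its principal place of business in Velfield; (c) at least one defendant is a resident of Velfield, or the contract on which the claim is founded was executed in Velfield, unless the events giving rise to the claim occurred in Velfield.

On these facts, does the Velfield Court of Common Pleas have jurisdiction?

The Velfield Court of Common Pleas:
  (a) The claim is an employment claim, not a property claim. But Quill Systems resides in Velfield, and the 'unless' clause therefore excuses the requirement. Met.
  (b) Quill Systems has its principal place of business in Velfield. Condition met.
  (c) Quill Systems resides in Velfield, so one alternative holds. Met.
  → Every requirement is satisfied — jurisdiction.

Yes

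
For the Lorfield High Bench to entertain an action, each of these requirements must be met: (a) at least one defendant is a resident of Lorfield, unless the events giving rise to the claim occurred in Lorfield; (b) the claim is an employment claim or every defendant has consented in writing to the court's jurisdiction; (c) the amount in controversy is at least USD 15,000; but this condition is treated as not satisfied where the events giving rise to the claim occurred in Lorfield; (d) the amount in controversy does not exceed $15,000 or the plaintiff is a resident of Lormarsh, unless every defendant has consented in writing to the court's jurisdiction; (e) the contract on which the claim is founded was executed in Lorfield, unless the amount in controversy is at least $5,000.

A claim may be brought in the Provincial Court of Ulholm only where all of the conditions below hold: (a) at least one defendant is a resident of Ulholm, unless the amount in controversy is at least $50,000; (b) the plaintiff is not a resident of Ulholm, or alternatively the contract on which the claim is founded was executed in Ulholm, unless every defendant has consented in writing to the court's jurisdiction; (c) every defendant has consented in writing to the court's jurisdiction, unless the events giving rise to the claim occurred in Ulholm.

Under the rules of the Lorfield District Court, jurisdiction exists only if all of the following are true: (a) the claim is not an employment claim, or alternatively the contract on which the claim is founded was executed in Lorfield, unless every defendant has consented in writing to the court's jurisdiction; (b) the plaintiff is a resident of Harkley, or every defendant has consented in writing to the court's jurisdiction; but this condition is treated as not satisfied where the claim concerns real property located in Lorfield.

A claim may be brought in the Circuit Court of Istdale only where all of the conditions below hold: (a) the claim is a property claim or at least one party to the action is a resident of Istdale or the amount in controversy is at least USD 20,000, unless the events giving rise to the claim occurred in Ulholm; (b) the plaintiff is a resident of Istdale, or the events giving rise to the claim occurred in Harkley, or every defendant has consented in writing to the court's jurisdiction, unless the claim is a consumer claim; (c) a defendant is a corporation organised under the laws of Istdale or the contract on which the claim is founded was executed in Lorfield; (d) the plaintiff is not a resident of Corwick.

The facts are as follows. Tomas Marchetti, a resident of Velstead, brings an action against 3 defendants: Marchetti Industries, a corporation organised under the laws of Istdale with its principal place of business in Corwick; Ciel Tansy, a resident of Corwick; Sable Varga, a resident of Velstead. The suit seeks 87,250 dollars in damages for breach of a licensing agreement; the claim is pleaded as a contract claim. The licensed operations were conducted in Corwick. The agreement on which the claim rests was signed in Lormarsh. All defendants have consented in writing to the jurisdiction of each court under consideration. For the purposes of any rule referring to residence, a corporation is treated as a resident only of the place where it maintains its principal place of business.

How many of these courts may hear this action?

3

The Lorfield High Bench:
  (a) No defendant resides in Lorfield (they reside in Corwick, Corwick, Velstead). And the operative events occurred in Corwick, not Lorfield, so the proviso does not save it. Not met.
  (b) Every defendant has filed written consent, which satisfies one of the alternatives. Satisfied.
  (c) The amount in controversy is USD 87,250, which meets the USD 15,000 floor. And the carve-out is inapplicable — the operative events occurred in Corwick, not Lorfield. Met.
  (d) The amount in controversy is $87,250, above the 15,000 dollars ceiling; the plaintiff resides in Velstead, not Lormarsh — none of the alternatives is met. However, every defendant has filed written consent, so the 'unless' proviso supplies this condition. Met.
  (e) The contract was executed in Lormarsh, not Lorfield. The proviso rescues it, though: the amount in controversy is USD 87,250, which meets the 5,000 dollars floor. Condition met.
  → The court lacks jurisdiction.
The Provincial Court of Ulholm:
  (a) No defendant resides in Ulholm (they reside in Corwick, Corwick, Velstead). But the amount in controversy is 87,250 dollars, which meets the 50,000 dollars floor, and the 'unless' clause therefore excuses the requirement. Met.
  (b) The plaintiff resides in Velstead, which is not Ulholm, which satisfies one of the alternatives. Condition met.
  (c) Every defendant has filed written consent. Condition met.
  → All conditions met; jurisdiction exists.
The Lorfield District Court:
  (a) The claim is a contract claim, not an employment claim, so this disjunct is met. Condition met.
  (b) Every defendant has filed written consent, so one alternative holds. The exception is not triggered, since the claim does not concern real property. Satisfied.
  → Every requirement is satisfied — jurisdiction.
The Circuit Court of Istdale:
  (a) The amount in controversy is 87,250 dollars, which meets the $20,000 floor, so this disjunct is met. Condition met.
  (b) Every defendant has filed written consent, so this disjunct is met. Condition met.
  (c) Marchetti Industries is organised under the laws of Istdale, which satisfies one of the alternatives. Condition met.
  (d) The plaintiff resides in Velstead, which is not Corwick. Met.
  → Jurisdiction lies.
Courts with jurisdiction: the Provincial Court of Ulholm, the Lorfield District Court, the Circuit Court of Istdale — 3 in total.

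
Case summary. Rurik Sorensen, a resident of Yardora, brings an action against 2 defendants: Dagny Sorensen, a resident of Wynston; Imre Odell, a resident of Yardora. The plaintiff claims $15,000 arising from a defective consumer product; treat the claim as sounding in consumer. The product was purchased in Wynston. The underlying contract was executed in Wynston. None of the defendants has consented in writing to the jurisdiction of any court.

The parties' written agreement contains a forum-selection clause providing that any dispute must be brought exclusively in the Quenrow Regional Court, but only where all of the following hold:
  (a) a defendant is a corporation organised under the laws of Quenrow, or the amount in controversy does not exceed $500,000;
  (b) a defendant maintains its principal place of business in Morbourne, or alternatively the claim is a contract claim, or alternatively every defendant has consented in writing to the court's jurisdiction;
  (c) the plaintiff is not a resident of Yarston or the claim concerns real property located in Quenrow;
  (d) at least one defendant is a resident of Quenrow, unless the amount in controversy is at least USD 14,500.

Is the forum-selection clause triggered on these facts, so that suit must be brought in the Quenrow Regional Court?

No

The Quenrow Regional Court:
  (a) The amount in controversy is USD 15,000, within the USD 500,000 ceiling, which satisfies one of the alternatives. Met.
  (b) No defendant is a corporation; the claim is a consumer claim, not a contract claim; no such written consent has been filed — no alternative holds. Fails.
  (c) The plaintiff resides in Yardora, which is not Yarston — that alternative is enough. Met.
  (d) No defendant resides in Quenrow (they reside in Wynston, Yardora). The proviso rescues it, though: the amount in controversy is 15,000 dollars, which meets the 14,500 dollars floor. Condition met.
  → The clause does not apply.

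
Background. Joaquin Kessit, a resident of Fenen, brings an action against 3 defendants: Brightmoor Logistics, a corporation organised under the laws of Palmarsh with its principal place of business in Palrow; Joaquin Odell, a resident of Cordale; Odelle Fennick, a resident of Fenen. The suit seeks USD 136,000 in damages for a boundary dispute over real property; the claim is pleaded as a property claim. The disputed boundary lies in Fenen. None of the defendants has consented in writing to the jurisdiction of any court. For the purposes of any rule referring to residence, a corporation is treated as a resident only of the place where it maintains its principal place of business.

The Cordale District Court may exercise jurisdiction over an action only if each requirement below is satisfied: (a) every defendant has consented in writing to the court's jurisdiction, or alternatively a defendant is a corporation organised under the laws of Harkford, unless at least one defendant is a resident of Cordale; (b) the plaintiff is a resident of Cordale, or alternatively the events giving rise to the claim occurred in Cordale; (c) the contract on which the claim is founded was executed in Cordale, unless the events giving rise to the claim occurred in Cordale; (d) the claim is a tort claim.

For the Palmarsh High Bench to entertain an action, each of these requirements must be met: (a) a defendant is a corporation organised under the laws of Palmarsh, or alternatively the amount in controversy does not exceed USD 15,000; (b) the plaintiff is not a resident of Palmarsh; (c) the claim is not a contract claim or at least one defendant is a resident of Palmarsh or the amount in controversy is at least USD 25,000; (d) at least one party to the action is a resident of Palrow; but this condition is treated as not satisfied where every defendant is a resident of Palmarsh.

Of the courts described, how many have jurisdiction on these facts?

The Cordale District Court:
  (a) No such written consent has been filed; the corporate defendant(s) are organised in Palmarsh, not Harkford — no alternative holds. But Joaquin Odell resides in Cordale, and the 'unless' clause therefore excuses the requirement. Met.
  (b) The plaintiff resides in Fenen, not Cordale; the operative events occurred in Fenen, not Cordale — no alternative holds. Not met.
  (c) No contract (and hence no place of execution) is alleged. And the operative events occurred in Fenen, not Cordale, so the proviso does not save it. Not met.
  (d) The claim is a property claim, not a tort claim. Not met.
  → No jurisdiction.
The Palmarsh High Bench:
  (a) Brightmoor Logistics is organised under the laws of Palmarsh — that alternative is enough. Satisfied.
  (b) The plaintiff resides in Fenen, which is not Palmarsh. Condition met.
  (c) The claim is a property claim, not a contract claim, which satisfies one of the alternatives. Met.
  (d) Brightmoor Logistics resides in Palrow. The carve-out does not apply: the defendants reside as follows — Brightmoor Logistics in Palrow, Joaquin Odell in Cordale, Odelle Fennick in Fenen — not all in Palmarsh. Met.
  → All conditions met; jurisdiction exists.
Courts with jurisdiction: the Palmarsh High Bench — 1 in total.

1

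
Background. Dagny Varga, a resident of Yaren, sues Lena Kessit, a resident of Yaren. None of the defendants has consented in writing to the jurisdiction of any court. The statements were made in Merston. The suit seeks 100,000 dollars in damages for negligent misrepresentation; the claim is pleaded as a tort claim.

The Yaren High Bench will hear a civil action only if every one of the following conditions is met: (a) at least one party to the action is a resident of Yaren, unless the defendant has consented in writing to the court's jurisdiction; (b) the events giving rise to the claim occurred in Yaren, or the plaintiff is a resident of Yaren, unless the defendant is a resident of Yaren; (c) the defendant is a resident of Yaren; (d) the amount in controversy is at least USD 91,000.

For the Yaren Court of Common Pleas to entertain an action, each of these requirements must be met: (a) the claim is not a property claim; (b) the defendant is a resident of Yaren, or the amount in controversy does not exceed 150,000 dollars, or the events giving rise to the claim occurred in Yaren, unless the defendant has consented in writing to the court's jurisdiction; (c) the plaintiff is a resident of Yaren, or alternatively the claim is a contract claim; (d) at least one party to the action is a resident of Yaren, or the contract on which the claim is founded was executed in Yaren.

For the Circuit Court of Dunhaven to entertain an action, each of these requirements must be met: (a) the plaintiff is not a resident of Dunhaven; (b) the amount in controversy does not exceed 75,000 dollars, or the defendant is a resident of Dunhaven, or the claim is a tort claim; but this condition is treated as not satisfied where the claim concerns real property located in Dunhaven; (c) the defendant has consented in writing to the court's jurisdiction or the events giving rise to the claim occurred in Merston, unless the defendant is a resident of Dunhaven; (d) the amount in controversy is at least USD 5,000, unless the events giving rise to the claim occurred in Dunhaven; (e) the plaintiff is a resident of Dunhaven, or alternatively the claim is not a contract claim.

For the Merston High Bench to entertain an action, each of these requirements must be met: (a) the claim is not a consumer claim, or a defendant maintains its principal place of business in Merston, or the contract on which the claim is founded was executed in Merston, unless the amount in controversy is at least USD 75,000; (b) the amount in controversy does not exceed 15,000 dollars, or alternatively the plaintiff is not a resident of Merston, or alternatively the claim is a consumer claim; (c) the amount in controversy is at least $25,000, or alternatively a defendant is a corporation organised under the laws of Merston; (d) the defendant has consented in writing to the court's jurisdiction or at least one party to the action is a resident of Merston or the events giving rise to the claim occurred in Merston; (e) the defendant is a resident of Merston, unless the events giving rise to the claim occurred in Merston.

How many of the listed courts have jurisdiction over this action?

The Yaren High Bench:
  (a) Dagny Varga resides in Yaren. Satisfied.
  (b) The plaintiff resides in Yaren — that alternative is enough. Condition met.
  (c) The defendant resides in Yaren. Condition met.
  (d) The amount in controversy is 100,000 dollars, which meets the $91,000 floor. Satisfied.
  → Jurisdiction lies.
The Yaren Court of Common Pleas:
  (a) The claim is a tort claim, not a property claim. Condition met.
  (b) The defendant resides in Yaren — that alternative is enough. Met.
  (c) The plaintiff resides in Yaren — that alternative is enough. Met.
  (d) Dagny Varga resides in Yaren, so this disjunct is met. Condition met.
  → Every requirement is satisfied — jurisdiction.
The Circuit Court of Dunhaven:
  (a) The plaintiff resides in Yaren, which is not Dunhaven. Met.
  (b) The claim is a tort claim, so this disjunct is met. And the carve-out is inapplicable — the claim does not concern real property. Condition met.
  (c) The operative events occurred in Merston — that alternative is enough. Satisfied.
  (d) The amount in controversy is USD 100,000, which meets the USD 5,000 floor. Met.
  (e) The claim is a tort claim, not a contract claim, so one alternative holds. Met.
  → Jurisdiction lies.
The Merston High Bench:
  (a) The claim is a tort claim, not a consumer claim, so one alternative holds. Met.
  (b) The plaintiff resides in Yaren, which is not Merston, so one alternative holds. Met.
  (c) The amount in controversy is $100,000, which meets the $25,000 floor, which satisfies one of the alternatives. Satisfied.
  (d) The operative events occurred in Merston, which satisfies one of the alternatives. Met.
  (e) The defendant resides in Yaren, not Merston. However, the operative events occurred in Merston, so the 'unless' proviso supplies this condition. Met.
  → The court has jurisdiction.
Courts with jurisdiction: the Yaren High Bench, the Yaren Court of Common Pleas, the Circuit Court of Dunhaven, the Merston High Bench — 4 in total.

4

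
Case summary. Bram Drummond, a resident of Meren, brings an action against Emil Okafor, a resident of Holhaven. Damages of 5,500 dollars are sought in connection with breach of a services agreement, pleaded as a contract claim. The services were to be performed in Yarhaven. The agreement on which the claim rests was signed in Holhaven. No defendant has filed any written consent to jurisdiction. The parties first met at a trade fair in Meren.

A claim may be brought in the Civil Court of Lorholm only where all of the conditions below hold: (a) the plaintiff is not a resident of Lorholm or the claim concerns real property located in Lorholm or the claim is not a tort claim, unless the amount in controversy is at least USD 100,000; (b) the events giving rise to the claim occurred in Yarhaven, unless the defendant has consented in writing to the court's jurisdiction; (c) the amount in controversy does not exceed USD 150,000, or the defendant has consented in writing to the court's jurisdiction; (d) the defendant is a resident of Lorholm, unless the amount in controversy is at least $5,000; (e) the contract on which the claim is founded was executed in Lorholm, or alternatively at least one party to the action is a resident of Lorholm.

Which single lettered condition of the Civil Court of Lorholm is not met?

(e)

The Civil Court of Lorholm:
  (a) The plaintiff resides in Meren, which is not Lorholm, which satisfies one of the alternatives. Met.
  (b) The operative events occurred in Yarhaven. Condition met.
  (c) The amount in controversy is $5,500, within the 150,000 dollars ceiling, which satisfies one of the alternatives. Met.
  (d) The defendant resides in Holhaven, not Lorholm. However, the amount in controversy is 5,500 dollars, which meets the $5,000 floor, so the 'unless' proviso supplies this condition. Satisfied.
  (e) The contract was executed in Holhaven, not Lorholm; no party resides in Lorholm — no alternative holds. Not met.
Only condition (e) fails.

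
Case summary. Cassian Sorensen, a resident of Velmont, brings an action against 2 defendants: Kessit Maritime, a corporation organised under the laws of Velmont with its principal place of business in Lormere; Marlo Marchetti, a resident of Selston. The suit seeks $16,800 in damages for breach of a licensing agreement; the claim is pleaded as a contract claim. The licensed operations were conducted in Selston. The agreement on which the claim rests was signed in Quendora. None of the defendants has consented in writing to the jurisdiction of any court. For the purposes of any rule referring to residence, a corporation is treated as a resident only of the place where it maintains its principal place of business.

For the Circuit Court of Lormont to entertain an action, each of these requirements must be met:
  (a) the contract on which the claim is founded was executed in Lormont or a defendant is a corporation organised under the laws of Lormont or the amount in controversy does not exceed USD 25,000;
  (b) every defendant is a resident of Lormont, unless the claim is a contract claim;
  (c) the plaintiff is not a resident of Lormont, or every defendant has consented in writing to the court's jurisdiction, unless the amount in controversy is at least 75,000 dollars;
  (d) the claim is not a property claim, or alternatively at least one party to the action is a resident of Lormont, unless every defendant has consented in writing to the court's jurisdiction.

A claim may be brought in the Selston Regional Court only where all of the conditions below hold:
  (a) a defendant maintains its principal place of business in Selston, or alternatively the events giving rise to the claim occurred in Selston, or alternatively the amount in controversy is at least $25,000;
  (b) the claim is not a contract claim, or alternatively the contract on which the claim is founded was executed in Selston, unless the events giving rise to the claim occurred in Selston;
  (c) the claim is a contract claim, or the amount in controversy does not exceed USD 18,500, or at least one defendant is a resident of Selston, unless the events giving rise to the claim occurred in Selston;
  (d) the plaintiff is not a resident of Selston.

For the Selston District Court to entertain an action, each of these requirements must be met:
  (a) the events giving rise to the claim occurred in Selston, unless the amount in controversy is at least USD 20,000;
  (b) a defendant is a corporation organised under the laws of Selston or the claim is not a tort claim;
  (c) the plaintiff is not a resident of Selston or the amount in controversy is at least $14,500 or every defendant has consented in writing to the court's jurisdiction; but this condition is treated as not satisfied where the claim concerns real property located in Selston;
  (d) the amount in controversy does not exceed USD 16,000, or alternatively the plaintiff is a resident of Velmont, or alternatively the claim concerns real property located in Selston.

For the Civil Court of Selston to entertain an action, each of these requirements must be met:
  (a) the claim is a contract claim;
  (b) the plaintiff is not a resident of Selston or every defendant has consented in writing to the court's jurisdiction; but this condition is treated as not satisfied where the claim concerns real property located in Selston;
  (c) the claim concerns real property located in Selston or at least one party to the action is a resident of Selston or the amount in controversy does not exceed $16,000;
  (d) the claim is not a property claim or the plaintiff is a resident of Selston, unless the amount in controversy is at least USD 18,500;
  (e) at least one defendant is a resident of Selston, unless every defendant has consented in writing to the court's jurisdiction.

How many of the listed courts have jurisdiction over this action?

The Circuit Court of Lormont:
  (a) The amount in controversy is 16,800 dollars, within the $25,000 ceiling, so one alternative holds. Satisfied.
  (b) The defendants reside as follows — Kessit Maritime in Lormere, Marlo Marchetti in Selston — not all in Lormont. However, the claim is a contract claim, so the 'unless' proviso supplies this condition. Satisfied.
  (c) The plaintiff resides in Velmont, which is not Lormont, so one alternative holds. Condition met.
  (d) The claim is a contract claim, not a property claim, so this disjunct is met. Satisfied.
  → Jurisdiction lies.
The Selston Regional Court:
  (a) The operative events occurred in Selston, which satisfies one of the alternatives. Met.
  (b) The claim is a contract claim; the contract was executed in Quendora, not Selston — no alternative holds. But the operative events occurred in Selston, and the 'unless' clause therefore excuses the requirement. Satisfied.
  (c) The claim is a contract claim — that alternative is enough. Met.
  (d) The plaintiff resides in Velmont, which is not Selston. Met.
  → Every requirement is satisfied — jurisdiction.
The Selston District Court:
  (a) The operative events occurred in Selston. Condition met.
  (b) The claim is a contract claim, not a tort claim, so one alternative holds. Met.
  (c) The plaintiff resides in Velmont, which is not Selston, which satisfies one of the alternatives. The carve-out does not apply: the claim does not concern real property. Met.
  (d) The plaintiff resides in Velmont, so this disjunct is met. Satisfied.
  → Every requirement is satisfied — jurisdiction.
The Civil Court of Selston:
  (a) The claim is a contract claim. Condition met.
  (b) The plaintiff resides in Velmont, which is not Selston, so this disjunct is met. And the carve-out is inapplicable — the claim does not concern real property. Met.
  (c) Marlo Marchetti resides in Selston — that alternative is enough. Condition met.
  (d) The claim is a contract claim, not a property claim, so this disjunct is met. Condition met.
  (e) Marlo Marchetti resides in Selston. Satisfied.
  → Every requirement is satisfied — jurisdiction.
Courts with jurisdiction: the Circuit Court of Lormont, the Selston Regional Court, the Selston District Court, the Civil Court of Selston — 4 in total.

4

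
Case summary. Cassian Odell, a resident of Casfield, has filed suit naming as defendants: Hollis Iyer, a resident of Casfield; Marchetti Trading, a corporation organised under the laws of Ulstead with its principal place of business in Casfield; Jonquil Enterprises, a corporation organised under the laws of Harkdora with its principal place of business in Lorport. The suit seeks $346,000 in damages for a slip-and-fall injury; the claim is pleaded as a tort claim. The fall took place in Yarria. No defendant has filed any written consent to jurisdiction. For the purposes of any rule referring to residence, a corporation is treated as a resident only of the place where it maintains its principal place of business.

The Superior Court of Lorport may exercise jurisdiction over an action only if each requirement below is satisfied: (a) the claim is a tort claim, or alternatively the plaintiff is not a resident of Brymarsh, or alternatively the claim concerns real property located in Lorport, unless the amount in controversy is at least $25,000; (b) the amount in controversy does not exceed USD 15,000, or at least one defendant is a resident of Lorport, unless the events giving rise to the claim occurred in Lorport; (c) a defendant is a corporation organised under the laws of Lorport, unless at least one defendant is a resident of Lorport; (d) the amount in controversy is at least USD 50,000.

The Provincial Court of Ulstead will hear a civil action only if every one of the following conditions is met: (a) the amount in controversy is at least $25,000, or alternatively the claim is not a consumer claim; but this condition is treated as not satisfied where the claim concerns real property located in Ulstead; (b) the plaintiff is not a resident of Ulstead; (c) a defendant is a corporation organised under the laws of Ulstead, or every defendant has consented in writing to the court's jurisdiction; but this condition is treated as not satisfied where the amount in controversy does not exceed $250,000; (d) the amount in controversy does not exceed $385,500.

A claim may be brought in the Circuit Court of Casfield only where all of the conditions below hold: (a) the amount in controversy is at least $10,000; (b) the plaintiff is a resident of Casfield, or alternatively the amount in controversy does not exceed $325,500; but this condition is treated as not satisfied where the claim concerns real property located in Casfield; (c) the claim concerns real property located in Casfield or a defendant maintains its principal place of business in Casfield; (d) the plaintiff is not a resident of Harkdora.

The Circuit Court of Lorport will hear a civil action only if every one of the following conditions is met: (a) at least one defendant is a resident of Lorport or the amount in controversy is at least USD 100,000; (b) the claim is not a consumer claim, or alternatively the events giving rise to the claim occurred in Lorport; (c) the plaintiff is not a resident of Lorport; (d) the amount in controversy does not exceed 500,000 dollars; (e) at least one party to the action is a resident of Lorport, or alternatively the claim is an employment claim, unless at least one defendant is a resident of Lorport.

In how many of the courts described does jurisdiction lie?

The Superior Court of Lorport:
  (a) The claim is a tort claim, which satisfies one of the alternatives. Met.
  (b) Jonquil Enterprises resides in Lorport — that alternative is enough. Condition met.
  (c) The corporate defendant(s) are organised in Harkdora, Ulstead, not Lorport. The proviso rescues it, though: Jonquil Enterprises resides in Lorport. Satisfied.
  (d) The amount in controversy is 346,000 dollars, which meets the $50,000 floor. Satisfied.
  → All conditions met; jurisdiction exists.
The Provincial Court of Ulstead:
  (a) The amount in controversy is USD 346,000, which meets the $25,000 floor, so one alternative holds. And the carve-out is inapplicable — the claim does not concern real property. Met.
  (b) The plaintiff resides in Casfield, which is not Ulstead. Satisfied.
  (c) Marchetti Trading is organised under the laws of Ulstead, so this disjunct is met. And the carve-out is inapplicable — the amount in controversy is USD 346,000, above the $250,000 ceiling. Met.
  (d) The amount in controversy is 346,000 dollars, within the 385,500 dollars ceiling. Met.
  → Jurisdiction lies.
The Circuit Court of Casfield:
  (a) The amount in controversy is USD 346,000, which meets the 10,000 dollars floor. Satisfied.
  (b) The plaintiff resides in Casfield, so one alternative holds. The carve-out does not apply: the claim does not concern real property. Condition met.
  (c) Marchetti Trading has its principal place of business in Casfield, which satisfies one of the alternatives. Met.
  (d) The plaintiff resides in Casfield, which is not Harkdora. Met.
  → All conditions met; jurisdiction exists.
The Circuit Court of Lorport:
  (a) Jonquil Enterprises resides in Lorport, which satisfies one of the alternatives. Satisfied.
  (b) The claim is a tort claim, not a consumer claim, so one alternative holds. Satisfied.
  (c) The plaintiff resides in Casfield, which is not Lorport. Met.
  (d) The amount in controversy is 346,000 dollars, within the $500,000 ceiling. Met.
  (e) Jonquil Enterprises resides in Lorport, which satisfies one of the alternatives. Satisfied.
  → All conditions met; jurisdiction exists.
Courts with jurisdiction: the Superior Court of Lorport, the Provincial Court of Ulstead, the Circuit Court of Casfield, the Circuit Court of Lorport — 4 in total.

4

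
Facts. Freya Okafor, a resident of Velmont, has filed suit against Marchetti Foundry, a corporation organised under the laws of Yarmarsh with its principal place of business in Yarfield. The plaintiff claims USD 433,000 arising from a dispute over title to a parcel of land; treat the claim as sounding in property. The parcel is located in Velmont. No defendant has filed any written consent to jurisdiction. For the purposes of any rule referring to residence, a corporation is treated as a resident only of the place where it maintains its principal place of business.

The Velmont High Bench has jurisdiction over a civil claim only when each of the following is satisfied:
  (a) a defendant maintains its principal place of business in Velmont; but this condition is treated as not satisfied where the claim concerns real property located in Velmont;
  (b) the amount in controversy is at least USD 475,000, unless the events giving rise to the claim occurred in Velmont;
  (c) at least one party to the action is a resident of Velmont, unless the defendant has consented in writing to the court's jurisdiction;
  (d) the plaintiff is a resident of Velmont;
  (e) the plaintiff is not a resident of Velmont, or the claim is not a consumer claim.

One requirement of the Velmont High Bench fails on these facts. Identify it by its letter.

The Velmont High Bench:
  (a) The corporate defendant(s) have their principal place of business in Yarfield, not Velmont. Not satisfied.
  (b) The amount in controversy is 433,000 dollars, below the $475,000 floor. The proviso rescues it, though: the operative events occurred in Velmont. Condition met.
  (c) Freya Okafor resides in Velmont. Met.
  (d) The plaintiff resides in Velmont. Condition met.
  (e) The claim is a property claim, not a consumer claim, so this disjunct is met. Satisfied.
Only condition (a) fails.

(a)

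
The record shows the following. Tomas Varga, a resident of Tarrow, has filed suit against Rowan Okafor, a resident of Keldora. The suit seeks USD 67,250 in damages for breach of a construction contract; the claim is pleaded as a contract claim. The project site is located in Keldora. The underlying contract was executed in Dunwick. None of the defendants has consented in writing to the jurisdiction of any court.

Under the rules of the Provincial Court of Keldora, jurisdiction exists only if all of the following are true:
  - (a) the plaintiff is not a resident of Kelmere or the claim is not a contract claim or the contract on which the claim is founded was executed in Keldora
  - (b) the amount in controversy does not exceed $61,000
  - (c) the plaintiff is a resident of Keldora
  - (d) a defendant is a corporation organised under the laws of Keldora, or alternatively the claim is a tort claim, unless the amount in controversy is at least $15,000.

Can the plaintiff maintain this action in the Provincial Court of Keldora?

The Provincial Court of Keldora:
  (a) The plaintiff resides in Tarrow, which is not Kelmere, so one alternative holds. Satisfied.
  (b) The amount in controversy is USD 67,250, above the 61,000 dollars ceiling. Condition not met.
  (c) The plaintiff resides in Tarrow, not Keldora. Not met.
  (d) No defendant is a corporation; the claim is a contract claim, not a tort claim — no alternative holds. But the amount in controversy is USD 67,250, which meets the 15,000 dollars floor, and the 'unless' clause therefore excuses the requirement. Met.
  → At least one condition fails; no jurisdiction.

No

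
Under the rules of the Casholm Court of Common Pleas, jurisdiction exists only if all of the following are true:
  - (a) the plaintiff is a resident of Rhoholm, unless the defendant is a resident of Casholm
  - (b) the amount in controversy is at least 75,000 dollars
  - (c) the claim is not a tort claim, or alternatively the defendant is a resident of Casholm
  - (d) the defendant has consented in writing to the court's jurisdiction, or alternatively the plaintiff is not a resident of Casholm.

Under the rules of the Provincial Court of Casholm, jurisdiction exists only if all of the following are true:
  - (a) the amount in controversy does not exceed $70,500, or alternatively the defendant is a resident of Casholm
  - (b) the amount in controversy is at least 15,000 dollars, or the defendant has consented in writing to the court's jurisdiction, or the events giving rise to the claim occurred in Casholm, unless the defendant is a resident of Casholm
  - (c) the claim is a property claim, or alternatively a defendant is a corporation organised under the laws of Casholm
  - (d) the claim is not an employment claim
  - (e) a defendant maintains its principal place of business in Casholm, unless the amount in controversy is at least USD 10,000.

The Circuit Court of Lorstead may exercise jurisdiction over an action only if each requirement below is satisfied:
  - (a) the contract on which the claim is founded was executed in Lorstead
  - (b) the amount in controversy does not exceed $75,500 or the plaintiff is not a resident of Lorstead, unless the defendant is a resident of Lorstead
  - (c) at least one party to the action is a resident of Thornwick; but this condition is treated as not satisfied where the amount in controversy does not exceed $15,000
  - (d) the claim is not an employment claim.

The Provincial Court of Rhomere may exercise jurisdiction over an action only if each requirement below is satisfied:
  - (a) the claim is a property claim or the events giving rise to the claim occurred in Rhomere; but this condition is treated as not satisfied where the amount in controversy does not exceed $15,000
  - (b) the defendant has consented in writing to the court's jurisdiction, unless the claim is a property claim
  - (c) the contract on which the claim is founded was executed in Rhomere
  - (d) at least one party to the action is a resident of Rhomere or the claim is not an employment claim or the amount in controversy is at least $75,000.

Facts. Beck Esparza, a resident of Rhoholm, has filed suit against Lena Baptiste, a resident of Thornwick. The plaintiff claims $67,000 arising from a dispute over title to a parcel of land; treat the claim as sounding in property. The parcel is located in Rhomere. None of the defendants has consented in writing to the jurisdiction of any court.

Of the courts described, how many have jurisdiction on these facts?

The Casholm Court of Common Pleas:
  (a) The plaintiff resides in Rhoholm. Met.
  (b) The amount in controversy is $67,000, below the 75,000 dollars floor. Fails.
  (c) The claim is a property claim, not a tort claim, so this disjunct is met. Satisfied.
  (d) The plaintiff resides in Rhoholm, which is not Casholm — that alternative is enough. Condition met.
  → At least one condition fails; no jurisdiction.
The Provincial Court of Casholm:
  (a) The amount in controversy is USD 67,000, within the $70,500 ceiling, which satisfies one of the alternatives. Met.
  (b) The amount in controversy is USD 67,000, which meets the USD 15,000 floor, so this disjunct is met. Met.
  (c) The claim is a property claim — that alternative is enough. Condition met.
  (d) The claim is a property claim, not an employment claim. Satisfied.
  (e) No defendant is a corporation. The proviso rescues it, though: the amount in controversy is 67,000 dollars, which meets the 10,000 dollars floor. Satisfied.
  → The court has jurisdiction.
The Circuit Court of Lorstead:
  (a) No contract (and hence no place of execution) is alleged. Condition not met.
  (b) The amount in controversy is 67,000 dollars, within the 75,500 dollars ceiling, so one alternative holds. Satisfied.
  (c) Lena Baptiste resides in Thornwick. And the carve-out is inapplicable — the amount in controversy is USD 67,000, above the 15,000 dollars ceiling. Satisfied.
  (d) The claim is a property claim, not an employment claim. Met.
  → Not every requirement is met — no jurisdiction.
The Provincial Court of Rhomere:
  (a) The claim is a property claim, which satisfies one of the alternatives. And the carve-out is inapplicable — the amount in controversy is $67,000, above the $15,000 ceiling. Condition met.
  (b) No such written consent has been filed. However, the claim is a property claim, so the 'unless' proviso supplies this condition. Condition met.
  (c) No contract (and hence no place of execution) is alleged. Fails.
  (d) The claim is a property claim, not an employment claim, so this disjunct is met. Met.
  → No jurisdiction.
Courts with jurisdiction: the Provincial Court of Casholm — 1 in total.

1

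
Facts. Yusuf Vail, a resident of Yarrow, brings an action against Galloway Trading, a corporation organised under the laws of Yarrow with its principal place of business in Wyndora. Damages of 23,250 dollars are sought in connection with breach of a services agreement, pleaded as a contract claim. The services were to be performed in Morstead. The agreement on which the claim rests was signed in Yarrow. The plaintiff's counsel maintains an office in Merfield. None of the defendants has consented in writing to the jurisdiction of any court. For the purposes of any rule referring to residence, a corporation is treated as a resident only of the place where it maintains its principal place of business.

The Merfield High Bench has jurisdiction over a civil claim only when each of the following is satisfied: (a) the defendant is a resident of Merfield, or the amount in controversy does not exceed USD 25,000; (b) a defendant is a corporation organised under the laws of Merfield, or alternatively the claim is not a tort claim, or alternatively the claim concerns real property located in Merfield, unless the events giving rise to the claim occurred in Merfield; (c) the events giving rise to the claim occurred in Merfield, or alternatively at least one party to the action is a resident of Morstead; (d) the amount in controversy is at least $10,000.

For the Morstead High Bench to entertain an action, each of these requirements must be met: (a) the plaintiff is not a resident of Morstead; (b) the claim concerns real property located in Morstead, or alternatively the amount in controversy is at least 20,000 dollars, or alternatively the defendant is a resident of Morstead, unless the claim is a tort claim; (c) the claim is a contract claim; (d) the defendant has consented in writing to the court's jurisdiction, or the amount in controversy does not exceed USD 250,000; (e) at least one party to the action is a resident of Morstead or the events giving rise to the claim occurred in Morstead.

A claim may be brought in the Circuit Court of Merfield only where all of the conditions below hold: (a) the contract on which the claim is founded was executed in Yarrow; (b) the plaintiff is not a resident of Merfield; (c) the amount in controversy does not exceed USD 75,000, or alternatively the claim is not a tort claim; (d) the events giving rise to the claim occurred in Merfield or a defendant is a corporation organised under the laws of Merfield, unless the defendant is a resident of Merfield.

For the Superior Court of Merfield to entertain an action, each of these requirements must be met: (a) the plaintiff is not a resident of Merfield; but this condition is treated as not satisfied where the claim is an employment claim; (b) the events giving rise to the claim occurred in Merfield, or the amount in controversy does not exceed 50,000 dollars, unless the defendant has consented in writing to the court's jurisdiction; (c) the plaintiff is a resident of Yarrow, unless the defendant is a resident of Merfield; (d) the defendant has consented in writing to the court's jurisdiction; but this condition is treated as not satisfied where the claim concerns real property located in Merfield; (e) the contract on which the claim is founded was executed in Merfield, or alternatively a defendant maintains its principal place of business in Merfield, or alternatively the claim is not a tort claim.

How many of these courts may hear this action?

The Merfield High Bench:
  (a) The amount in controversy is $23,250, within the 25,000 dollars ceiling, so this disjunct is met. Condition met.
  (b) The claim is a contract claim, not a tort claim, so one alternative holds. Satisfied.
  (c) The operative events occurred in Morstead, not Merfield; no party resides in Morstead — no alternative holds. Not satisfied.
  (d) The amount in controversy is 23,250 dollars, which meets the 10,000 dollars floor. Satisfied.
  → No jurisdiction.
The Morstead High Bench:
  (a) The plaintiff resides in Yarrow, which is not Morstead. Condition met.
  (b) The amount in controversy is USD 23,250, which meets the 20,000 dollars floor, so this disjunct is met. Met.
  (c) The claim is a contract claim. Met.
  (d) The amount in controversy is 23,250 dollars, within the USD 250,000 ceiling, so this disjunct is met. Condition met.
  (e) The operative events occurred in Morstead, which satisfies one of the alternatives. Satisfied.
  → The court has jurisdiction.
The Circuit Court of Merfield:
  (a) The contract was executed in Yarrow. Satisfied.
  (b) The plaintiff resides in Yarrow, which is not Merfield. Satisfied.
  (c) The amount in controversy is $23,250, within the $75,000 ceiling, so this disjunct is met. Satisfied.
  (d) The operative events occurred in Morstead, not Merfield; the corporate defendant(s) are organised in Yarrow, not Merfield — no alternative holds. And the defendant resides in Wyndora, not Merfield, so the proviso does not save it. Fails.
  → Not every requirement is met — no jurisdiction.
The Superior Court of Merfield:
  (a) The plaintiff resides in Yarrow, which is not Merfield. And the carve-out is inapplicable — the claim is a contract claim, not an employment claim. Condition met.
  (b) The amount in controversy is $23,250, within the USD 50,000 ceiling, so this disjunct is met. Condition met.
  (c) The plaintiff resides in Yarrow. Met.
  (d) No such written consent has been filed. Fails.
  (e) The claim is a contract claim, not a tort claim, which satisfies one of the alternatives. Met.
  → Not every requirement is met — no jurisdiction.
Courts with jurisdiction: the Morstead High Bench — 1 in total.

1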